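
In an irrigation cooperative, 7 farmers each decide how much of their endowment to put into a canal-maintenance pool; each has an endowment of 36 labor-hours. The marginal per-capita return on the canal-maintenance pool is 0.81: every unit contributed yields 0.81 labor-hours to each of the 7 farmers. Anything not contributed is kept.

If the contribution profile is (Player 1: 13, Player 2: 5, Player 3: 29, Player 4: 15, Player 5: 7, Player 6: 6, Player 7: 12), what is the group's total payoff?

Total contributed: 13 + 5 + 29 + 15 + 7 + 6 + 12 = 87; total kept: 7 × 36 − 87 = 165.
The canal-maintenance pool pays out 0.81 × 7 × 87 = 493.29 in aggregate.
Group total = 165 + 493.29 = 658.29.

658.29 labor-hours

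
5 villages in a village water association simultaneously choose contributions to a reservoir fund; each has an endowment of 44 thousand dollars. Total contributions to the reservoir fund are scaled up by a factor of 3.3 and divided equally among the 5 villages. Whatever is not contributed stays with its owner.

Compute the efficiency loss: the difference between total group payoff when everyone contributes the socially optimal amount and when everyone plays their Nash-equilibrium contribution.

506.00 thousand dollars

Each contributed unit returns 3.3/5 = 0.6600 to its contributor — below 1 — so contributing 0 is dominant for every player. At the Nash equilibrium everyone keeps their 44, and the group total is 5 × 44 = 220.
Each contributed unit returns 3.300 to the group as a whole (0.6600 to each of 5 players), which exceeds 1, so the social optimum is full contribution: group total = 3.300 × 220 = 726.00.
Efficiency loss = 726.00 − 220 = 506.00.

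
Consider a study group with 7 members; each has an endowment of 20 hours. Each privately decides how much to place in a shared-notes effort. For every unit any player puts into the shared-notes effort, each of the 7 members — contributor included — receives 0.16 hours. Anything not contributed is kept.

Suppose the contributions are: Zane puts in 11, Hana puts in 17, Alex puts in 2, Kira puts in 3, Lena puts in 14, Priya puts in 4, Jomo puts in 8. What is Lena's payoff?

Total contributed: 11 + 17 + 2 + 3 + 14 + 4 + 8 = 59.
Each receives 0.16 × 59 = 9.44 from the shared-notes effort.
Lena keeps 20 − 14 = 6, so Lena's payoff is 6 + 9.44 = 15.44.

15.44 hours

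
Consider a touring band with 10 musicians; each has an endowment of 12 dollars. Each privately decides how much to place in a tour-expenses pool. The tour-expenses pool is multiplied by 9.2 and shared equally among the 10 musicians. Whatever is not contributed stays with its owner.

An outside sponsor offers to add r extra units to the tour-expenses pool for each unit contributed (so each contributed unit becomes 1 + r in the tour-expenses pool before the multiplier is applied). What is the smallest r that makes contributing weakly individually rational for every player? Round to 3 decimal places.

0.087

With matching at rate r, one contributed unit becomes (1 + r) in the tour-expenses pool and returns 9.2 × (1 + r) / 10 to the contributor.
Setting this equal to 1: 1 + r = 10/9.2 = 1.0870.
So the minimum matching rate is r = 1.0870 − 1 = 0.087.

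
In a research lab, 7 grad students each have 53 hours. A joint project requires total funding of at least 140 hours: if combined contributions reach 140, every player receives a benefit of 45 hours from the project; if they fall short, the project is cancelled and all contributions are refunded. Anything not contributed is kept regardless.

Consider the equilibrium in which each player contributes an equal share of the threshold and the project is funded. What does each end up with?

78 hours

Equal share of the threshold: 140/7 = 20.
At this profile no one gains by cutting their contribution: any cut drops the total below 140, the project is cancelled, contributions are refunded, and the deviator ends with 53, which is less than 53 − 20 + 45 = 78. Contributing more than 20 just wastes the excess. So contributing exactly 20 is a best response.
Each player's payoff: 53 − 20 + 45 = 78.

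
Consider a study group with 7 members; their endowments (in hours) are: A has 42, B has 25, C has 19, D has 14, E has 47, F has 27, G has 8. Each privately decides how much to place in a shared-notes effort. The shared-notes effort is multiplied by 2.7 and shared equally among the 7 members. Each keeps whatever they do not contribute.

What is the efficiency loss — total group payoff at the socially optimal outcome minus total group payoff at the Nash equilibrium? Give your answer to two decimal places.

309.40 hours

The private return per contributed unit is 2.7/7 = 0.3857 < 1 for every player regardless of endowment, so the Nash equilibrium is zero contribution and the group total is Σ E_j = 42 + 25 + 19 + 14 + 47 + 27 + 8 = 182.
Each contributed unit returns 2.700 to the group, so the social optimum is full contribution by everyone: group total = 2.700 × 182 = 491.40.
Efficiency loss = (2.700 − 1) × 182 = 309.40.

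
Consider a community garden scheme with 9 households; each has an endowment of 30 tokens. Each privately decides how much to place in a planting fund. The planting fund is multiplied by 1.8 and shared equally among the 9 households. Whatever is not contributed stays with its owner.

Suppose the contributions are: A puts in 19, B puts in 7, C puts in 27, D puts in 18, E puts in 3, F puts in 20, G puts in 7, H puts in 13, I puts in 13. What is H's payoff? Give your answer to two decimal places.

42.40 tokens

Total contributed: 19 + 7 + 27 + 18 + 3 + 20 + 7 + 13 + 13 = 127.
Each receives 1.8 × 127 / 9 = 25.40 from the planting fund.
H keeps 30 − 13 = 17, so H's payoff is 17 + 25.40 = 42.40.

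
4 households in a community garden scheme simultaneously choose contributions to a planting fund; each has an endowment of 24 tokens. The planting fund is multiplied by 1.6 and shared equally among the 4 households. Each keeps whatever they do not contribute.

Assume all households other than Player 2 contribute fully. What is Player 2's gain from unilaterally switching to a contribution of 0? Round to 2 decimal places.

14.40 tokens

Switching from a contribution of 24 to 0 lets Player 2 keep an extra 24 tokens, but lowers the planting fund by 24, which costs Player 2 their own share of that drop: 1.6/4 × 24 = 9.60.
Net gain = 24 − 9.60 = 14.40. The private return per contributed unit (0.4000) is below 1, so free-riding is indeed the best response regardless of what the others do.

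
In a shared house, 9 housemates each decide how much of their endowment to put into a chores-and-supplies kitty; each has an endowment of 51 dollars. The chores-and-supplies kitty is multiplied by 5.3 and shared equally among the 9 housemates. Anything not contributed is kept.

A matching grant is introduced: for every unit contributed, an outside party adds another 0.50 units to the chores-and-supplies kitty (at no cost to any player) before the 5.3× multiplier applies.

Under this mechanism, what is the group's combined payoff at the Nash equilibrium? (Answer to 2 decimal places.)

459.00 dollars

The effective private return is 5.3 × 1.50 / 9 = 0.8833, which is still under 1, so the mechanism doesn't change anyone's dominant strategy: zero contribution.
Everyone keeps their endowment and the group total is 9 × 51 = 459.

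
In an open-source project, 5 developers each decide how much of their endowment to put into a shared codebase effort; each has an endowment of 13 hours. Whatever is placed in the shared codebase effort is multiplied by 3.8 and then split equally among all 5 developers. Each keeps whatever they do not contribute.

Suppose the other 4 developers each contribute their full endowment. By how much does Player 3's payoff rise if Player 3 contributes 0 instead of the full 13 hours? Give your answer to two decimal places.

3.12 hours

Switching from a contribution of 13 to 0 lets Player 3 keep an extra 13 hours, but lowers the shared codebase effort by 13, which costs Player 3 their own share of that drop: 3.8/5 × 13 = 9.88.
Net gain = 13 − 9.88 = 3.12. The private return per contributed unit (0.7600) is below 1, so free-riding is indeed the best response regardless of what the others do.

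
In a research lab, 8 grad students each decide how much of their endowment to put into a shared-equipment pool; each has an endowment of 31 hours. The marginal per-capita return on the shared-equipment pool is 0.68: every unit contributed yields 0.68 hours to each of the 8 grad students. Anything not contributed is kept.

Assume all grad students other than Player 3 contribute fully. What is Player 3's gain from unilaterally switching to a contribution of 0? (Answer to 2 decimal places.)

9.92 hours

Switching from a contribution of 31 to 0 lets Player 3 keep an extra 31 hours, but lowers the shared-equipment pool by 31, which costs Player 3 their own share of that drop: 0.68 × 31 = 21.08.
Net gain = 31 − 21.08 = 9.92. The private return per contributed unit (0.68) is below 1, so free-riding is indeed the best response regardless of what the others do.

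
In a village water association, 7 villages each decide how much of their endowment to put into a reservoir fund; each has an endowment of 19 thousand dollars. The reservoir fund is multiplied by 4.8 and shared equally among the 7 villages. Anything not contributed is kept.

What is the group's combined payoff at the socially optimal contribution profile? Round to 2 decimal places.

Each contributed unit returns 4.800 to the group as a whole (0.6857 to each of 7 players), which exceeds 1, so the social optimum is full contribution: group total = 4.800 × 133 = 638.40.

638.40 thousand dollars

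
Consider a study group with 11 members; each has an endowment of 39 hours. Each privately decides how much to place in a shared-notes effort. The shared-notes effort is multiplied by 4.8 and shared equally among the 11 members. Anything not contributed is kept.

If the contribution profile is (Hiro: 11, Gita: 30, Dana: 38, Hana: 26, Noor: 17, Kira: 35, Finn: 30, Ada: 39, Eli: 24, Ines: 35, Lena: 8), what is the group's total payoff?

Total contributed: 11 + 30 + 38 + 26 + 17 + 35 + 30 + 39 + 24 + 35 + 8 = 293; total kept: 11 × 39 − 293 = 136.
The shared-notes effort pays out 4.8 × 293 = 1406.40 in aggregate.
Group total = 136 + 1406.40 = 1542.40.

1542.40 hours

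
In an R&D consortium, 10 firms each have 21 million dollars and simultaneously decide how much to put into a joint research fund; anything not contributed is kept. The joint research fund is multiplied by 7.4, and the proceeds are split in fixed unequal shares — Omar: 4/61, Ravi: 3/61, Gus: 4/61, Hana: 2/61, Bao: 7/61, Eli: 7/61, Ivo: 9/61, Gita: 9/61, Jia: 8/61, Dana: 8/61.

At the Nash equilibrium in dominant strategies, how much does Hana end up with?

31.19 million dollars

For player j, contributing a unit is worthwhile iff 7.4 × (j's share) ≥ 1, i.e. iff j's share is at least 0.1351.
Ivo and Gita are above the threshold, contributing 21 each; the remaining 8 contribute 0. Total contributed: 42.
Hana keeps 21 and receives 7.4 × 42 × 2/61 = 10.19 from the joint research fund, for a payoff of 31.19.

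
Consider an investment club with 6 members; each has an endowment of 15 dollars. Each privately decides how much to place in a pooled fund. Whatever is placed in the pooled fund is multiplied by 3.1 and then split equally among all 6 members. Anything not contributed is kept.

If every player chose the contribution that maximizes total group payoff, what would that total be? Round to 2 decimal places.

279.00 dollars

Each contributed unit returns 3.100 to the group as a whole (0.5167 to each of 6 players), which exceeds 1, so the social optimum is full contribution: group total = 3.100 × 90 = 279.00.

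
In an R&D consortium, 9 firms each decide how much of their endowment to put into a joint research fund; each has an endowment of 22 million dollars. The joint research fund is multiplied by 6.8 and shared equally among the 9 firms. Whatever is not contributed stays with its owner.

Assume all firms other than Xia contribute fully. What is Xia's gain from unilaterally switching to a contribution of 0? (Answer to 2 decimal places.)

5.38 million dollars

Switching from a contribution of 22 to 0 lets Xia keep an extra 22 million dollars, but lowers the joint research fund by 22, which costs Xia their own share of that drop: 6.8/9 × 22 = 16.62.
Net gain = 22 − 16.62 = 5.38. The private return per contributed unit (0.7556) is below 1, so free-riding is indeed the best response regardless of what the others do.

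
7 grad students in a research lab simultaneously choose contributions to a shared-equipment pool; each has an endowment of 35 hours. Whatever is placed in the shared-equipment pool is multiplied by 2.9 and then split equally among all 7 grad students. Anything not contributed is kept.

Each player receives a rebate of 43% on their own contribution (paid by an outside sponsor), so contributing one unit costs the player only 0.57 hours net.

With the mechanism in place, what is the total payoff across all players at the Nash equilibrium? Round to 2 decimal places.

245.00 hours

The effective private return is (2.9/7) / 0.57 = 0.7268, which is still under 1, so the mechanism doesn't change anyone's dominant strategy: zero contribution.
Everyone keeps their endowment and the group total is 7 × 35 = 245.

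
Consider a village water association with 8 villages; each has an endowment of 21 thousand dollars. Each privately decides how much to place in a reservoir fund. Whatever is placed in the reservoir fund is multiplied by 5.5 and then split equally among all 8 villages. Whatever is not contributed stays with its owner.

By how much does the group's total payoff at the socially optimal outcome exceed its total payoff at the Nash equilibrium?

756.00 thousand dollars

Each contributed unit returns 5.5/8 = 0.6875 to its contributor — below 1 — so contributing 0 is dominant for every player. At the Nash equilibrium everyone keeps their 21, and the group total is 8 × 21 = 168.
Each contributed unit returns 5.500 to the group as a whole (0.6875 to each of 8 players), which exceeds 1, so the social optimum is full contribution: group total = 5.500 × 168 = 924.00.
Efficiency loss = 924.00 − 168 = 756.00.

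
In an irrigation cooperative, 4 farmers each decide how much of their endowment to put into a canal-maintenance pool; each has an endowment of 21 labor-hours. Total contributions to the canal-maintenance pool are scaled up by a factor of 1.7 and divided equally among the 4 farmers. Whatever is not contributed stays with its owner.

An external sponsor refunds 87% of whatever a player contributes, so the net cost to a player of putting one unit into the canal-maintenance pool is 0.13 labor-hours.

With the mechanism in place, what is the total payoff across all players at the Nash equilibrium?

215.88 labor-hours

Under the mechanism each unit contributed yields (1.7/4) / 0.13 = 3.2692 back to its contributor per unit of net cost, which exceeds 1, making full contribution the dominant choice for everyone.
So the Nash equilibrium is full contribution by all 4; the group earns 4 × (21 × 0.87 + 1.7 × 21) = 215.88.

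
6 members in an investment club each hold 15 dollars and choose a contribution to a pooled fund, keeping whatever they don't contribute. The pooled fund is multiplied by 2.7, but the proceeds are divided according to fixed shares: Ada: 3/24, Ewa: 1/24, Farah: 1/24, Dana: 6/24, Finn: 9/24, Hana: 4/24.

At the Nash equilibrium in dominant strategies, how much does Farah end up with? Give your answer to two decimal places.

A player with share s gets back 2.7·s per unit contributed, so full contribution is dominant for anyone with s > 1/2.7 = 0.3704 and zero contribution is dominant for anyone below.
Finn alone (share 9/24) is above the threshold, contributing 15; the remaining 5 contribute 0. Total contributed: 15.
Farah keeps 15 and receives 2.7 × 15 × 1/24 = 1.69 from the pooled fund, for a payoff of 16.69.

16.69 dollars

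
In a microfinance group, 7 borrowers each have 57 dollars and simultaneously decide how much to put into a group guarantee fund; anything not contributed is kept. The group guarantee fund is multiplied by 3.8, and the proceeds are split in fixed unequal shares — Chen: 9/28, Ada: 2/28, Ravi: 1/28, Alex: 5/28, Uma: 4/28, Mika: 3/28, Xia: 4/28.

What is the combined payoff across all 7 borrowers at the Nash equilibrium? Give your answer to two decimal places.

For player j, contributing a unit is worthwhile iff 3.8 × (j's share) ≥ 1, i.e. iff j's share is at least 0.2632.
Chen alone (share 9/28) is above the threshold, contributing 57; the remaining 6 contribute 0. Total contributed: 57.
The group guarantee fund pays out 3.8 × 57 = 216.60 in total (split across the unequal shares, but the aggregate is all that matters for the group sum).
The 6 free-riders keep 57 each, adding 342. Group total = 342 + 216.60 = 558.60.

558.60 dollars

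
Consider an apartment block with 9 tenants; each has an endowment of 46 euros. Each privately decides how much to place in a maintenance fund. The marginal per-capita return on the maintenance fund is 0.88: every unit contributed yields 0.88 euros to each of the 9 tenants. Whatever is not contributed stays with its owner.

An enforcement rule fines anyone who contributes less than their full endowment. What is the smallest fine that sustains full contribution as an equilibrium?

5.52 euros

Given the others contribute fully, the best deviation is to contribute 0 (any partial contribution still incurs the fine and gives up units whose private return 0.88 is below 1).
Deviating from 46 to 0 saves 46 euros but forfeits the deviator's share of the drop in the maintenance fund: 0.88 × 46 = 40.48.
So the deviation gain is 46 − 40.48 = 5.52, and the fine must be at least 5.52 euros to wipe it out.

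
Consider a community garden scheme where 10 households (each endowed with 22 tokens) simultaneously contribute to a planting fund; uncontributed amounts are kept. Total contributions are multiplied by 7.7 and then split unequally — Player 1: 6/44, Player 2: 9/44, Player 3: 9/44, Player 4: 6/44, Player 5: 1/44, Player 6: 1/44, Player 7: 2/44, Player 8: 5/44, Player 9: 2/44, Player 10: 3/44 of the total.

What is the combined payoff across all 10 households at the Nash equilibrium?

809.60 tokens

Player j's private return per contributed unit is 7.7 × (j's share). Contributing is weakly dominant for j when that share is at least 1/7.7 = 0.1299, and contributing 0 is dominant otherwise.
The shares above 0.1299 belong to Player 1, Player 2, Player 3 and Player 4, contributing 22 each; the remaining 6 contribute 0. Total contributed: 88.
The planting fund pays out 7.7 × 88 = 677.60 in total (split across the unequal shares, but the aggregate is all that matters for the group sum).
The 6 free-riders keep 22 each, adding 132. Group total = 132 + 677.60 = 809.60.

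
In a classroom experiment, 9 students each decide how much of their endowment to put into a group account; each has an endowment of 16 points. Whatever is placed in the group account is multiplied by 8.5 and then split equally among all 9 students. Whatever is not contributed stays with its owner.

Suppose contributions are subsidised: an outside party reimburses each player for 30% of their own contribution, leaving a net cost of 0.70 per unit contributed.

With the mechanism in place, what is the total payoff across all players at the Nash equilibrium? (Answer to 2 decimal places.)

1267.20 points

The effective private return per unit is now (8.5/9) / 0.70 = 1.3492 > 1, so every player's dominant strategy flips to full contribution.
At the Nash equilibrium everyone contributes 16. Group total payoff = 9 × (16 × 0.30 + 8.5 × 16) = 1267.20.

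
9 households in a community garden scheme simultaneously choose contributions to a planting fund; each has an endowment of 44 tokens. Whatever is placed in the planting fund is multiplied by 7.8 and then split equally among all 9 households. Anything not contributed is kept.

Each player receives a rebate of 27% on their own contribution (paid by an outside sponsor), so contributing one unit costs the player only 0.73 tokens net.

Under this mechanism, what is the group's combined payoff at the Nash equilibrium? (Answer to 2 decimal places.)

With the mechanism, a contributed unit returns (7.8/9) / 0.73 = 1.1872 per unit of net cost to the contributor — now above 1 — so contributing fully is weakly dominant for every player.
At the Nash equilibrium everyone contributes 44. Group total payoff = 9 × (44 × 0.27 + 7.8 × 44) = 3195.72.

3195.72 tokens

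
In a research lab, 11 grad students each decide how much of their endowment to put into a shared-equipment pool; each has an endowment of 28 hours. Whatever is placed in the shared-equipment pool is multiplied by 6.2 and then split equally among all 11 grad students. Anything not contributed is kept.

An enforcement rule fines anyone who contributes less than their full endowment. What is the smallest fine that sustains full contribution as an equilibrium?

12.22 hours

Given the others contribute fully, the best deviation is to contribute 0 (any partial contribution still incurs the fine and gives up units whose private return 0.5636 is below 1).
Deviating from 28 to 0 saves 28 hours but forfeits the deviator's share of the drop in the shared-equipment pool: 6.2/11 × 28 = 15.78.
So the deviation gain is 28 − 15.78 = 12.22, and the fine must be at least 12.22 hours to wipe it out.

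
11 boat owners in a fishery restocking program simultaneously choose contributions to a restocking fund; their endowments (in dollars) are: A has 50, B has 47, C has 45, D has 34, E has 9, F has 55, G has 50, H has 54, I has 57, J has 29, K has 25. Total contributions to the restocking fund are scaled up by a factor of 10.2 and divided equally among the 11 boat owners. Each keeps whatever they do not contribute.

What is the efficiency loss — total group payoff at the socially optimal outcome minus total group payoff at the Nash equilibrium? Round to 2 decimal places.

4186.00 dollars

The private return per contributed unit is 10.2/11 = 0.9273 < 1 for every player regardless of endowment, so the Nash equilibrium is zero contribution and the group total is Σ E_j = 50 + 47 + 45 + 34 + 9 + 55 + 50 + 54 + 57 + 29 + 25 = 455.
Each contributed unit returns 10.200 to the group, so the social optimum is full contribution by everyone: group total = 10.200 × 455 = 4641.00.
Efficiency loss = (10.200 − 1) × 455 = 4186.00.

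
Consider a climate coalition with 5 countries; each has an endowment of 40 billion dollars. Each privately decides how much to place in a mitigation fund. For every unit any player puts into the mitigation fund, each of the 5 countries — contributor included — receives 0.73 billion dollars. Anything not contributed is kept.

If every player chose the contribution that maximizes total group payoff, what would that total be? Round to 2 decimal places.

Each contributed unit returns 3.650 to the group as a whole (0.73 to each of 5 players), which exceeds 1, so the social optimum is full contribution: group total = 3.650 × 200 = 730.00.

730.00 billion dollars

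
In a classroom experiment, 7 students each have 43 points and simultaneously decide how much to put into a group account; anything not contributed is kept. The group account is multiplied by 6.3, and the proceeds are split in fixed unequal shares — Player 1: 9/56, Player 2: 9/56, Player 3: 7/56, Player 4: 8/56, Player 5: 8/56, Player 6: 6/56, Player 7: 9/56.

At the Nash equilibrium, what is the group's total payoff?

984.70 points

Player j's private return per contributed unit is 6.3 × (j's share). Contributing is weakly dominant for j when that share is at least 1/6.3 = 0.1587, and contributing 0 is dominant otherwise.
Player 1, Player 2 and Player 7 clear that bar, contributing 43 each; the remaining 4 contribute 0. Total contributed: 129.
The group account pays out 6.3 × 129 = 812.70 in total (split across the unequal shares, but the aggregate is all that matters for the group sum).
The 4 free-riders keep 43 each, adding 172. Group total = 172 + 812.70 = 984.70.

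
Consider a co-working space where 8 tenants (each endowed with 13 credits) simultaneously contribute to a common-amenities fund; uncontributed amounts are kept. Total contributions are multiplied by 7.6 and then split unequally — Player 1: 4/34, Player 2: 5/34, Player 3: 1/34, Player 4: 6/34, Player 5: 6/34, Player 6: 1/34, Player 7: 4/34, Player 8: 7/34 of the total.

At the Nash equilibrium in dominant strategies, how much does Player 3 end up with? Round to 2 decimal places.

24.62 credits

Each unit j contributes comes back to j as 7.6 × (j's share), so j prefers to contribute only if that share exceeds 1/7.6 = 0.1316; otherwise keeping the unit dominates.
The shares above 0.1316 belong to Player 2, Player 4, Player 5 and Player 8, contributing 13 each; the remaining 4 contribute 0. Total contributed: 52.
Player 3 keeps 13 and receives 7.6 × 52 × 1/34 = 11.62 from the common-amenities fund, for a payoff of 24.62.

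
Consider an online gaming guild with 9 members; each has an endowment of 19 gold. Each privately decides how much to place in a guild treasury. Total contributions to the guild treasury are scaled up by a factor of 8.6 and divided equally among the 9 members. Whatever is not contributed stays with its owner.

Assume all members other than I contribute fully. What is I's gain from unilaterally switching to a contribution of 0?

Switching from a contribution of 19 to 0 lets I keep an extra 19 gold, but lowers the guild treasury by 19, which costs I their own share of that drop: 8.6/9 × 19 = 18.16.
Net gain = 19 − 18.16 = 0.84. The private return per contributed unit (0.9556) is below 1, so free-riding is indeed the best response regardless of what the others do.

0.84 gold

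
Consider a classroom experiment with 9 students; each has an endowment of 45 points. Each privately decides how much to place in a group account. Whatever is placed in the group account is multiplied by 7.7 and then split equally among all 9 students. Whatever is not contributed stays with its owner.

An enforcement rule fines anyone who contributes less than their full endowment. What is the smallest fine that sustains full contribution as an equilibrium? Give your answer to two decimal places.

6.50 points

Given the others contribute fully, the best deviation is to contribute 0 (any partial contribution still incurs the fine and gives up units whose private return 0.8556 is below 1).
Deviating from 45 to 0 saves 45 points but forfeits the deviator's share of the drop in the group account: 7.7/9 × 45 = 38.50.
So the deviation gain is 45 − 38.50 = 6.50, and the fine must be at least 6.50 points to wipe it out.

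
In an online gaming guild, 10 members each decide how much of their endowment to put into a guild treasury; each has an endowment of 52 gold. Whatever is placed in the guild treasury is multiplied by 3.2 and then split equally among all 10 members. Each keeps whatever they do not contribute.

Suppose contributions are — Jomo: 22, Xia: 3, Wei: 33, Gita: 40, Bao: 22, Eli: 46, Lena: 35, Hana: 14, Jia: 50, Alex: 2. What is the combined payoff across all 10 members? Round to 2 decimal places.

1107.40 gold

Total contributed: 22 + 3 + 33 + 40 + 22 + 46 + 35 + 14 + 50 + 2 = 267; total kept: 10 × 52 − 267 = 253.
The guild treasury pays out 3.2 × 267 = 854.40 in aggregate.
Group total = 253 + 854.40 = 1107.40.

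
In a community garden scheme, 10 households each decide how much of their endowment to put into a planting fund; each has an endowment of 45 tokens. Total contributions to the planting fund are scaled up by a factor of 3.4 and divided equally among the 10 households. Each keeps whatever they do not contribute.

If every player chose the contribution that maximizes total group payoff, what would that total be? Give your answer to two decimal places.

1530.00 tokens

Each contributed unit returns 3.400 to the group as a whole (0.3400 to each of 10 players), which exceeds 1, so the social optimum is full contribution: group total = 3.400 × 450 = 1530.00.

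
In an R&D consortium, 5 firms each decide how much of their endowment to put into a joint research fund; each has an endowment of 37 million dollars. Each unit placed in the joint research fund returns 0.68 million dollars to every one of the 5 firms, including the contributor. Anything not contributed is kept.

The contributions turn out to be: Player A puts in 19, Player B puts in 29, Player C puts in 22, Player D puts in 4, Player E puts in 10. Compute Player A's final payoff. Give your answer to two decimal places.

75.12 million dollars

Total contributed: 19 + 29 + 22 + 4 + 10 = 84.
Each receives 0.68 × 84 = 57.12 from the joint research fund.
Player A keeps 37 − 19 = 18, so Player A's payoff is 18 + 57.12 = 75.12.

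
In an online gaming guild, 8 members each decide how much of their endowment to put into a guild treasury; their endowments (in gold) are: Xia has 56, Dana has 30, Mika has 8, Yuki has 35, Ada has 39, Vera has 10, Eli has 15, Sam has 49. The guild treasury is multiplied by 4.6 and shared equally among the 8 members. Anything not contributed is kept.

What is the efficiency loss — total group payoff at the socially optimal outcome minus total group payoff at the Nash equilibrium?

871.20 gold

The private return per contributed unit is 4.6/8 = 0.5750 < 1 for every player regardless of endowment, so the Nash equilibrium is zero contribution and the group total is Σ E_j = 56 + 30 + 8 + 35 + 39 + 10 + 15 + 49 = 242.
Each contributed unit returns 4.600 to the group, so the social optimum is full contribution by everyone: group total = 4.600 × 242 = 1113.20.
Efficiency loss = (4.600 − 1) × 242 = 871.20.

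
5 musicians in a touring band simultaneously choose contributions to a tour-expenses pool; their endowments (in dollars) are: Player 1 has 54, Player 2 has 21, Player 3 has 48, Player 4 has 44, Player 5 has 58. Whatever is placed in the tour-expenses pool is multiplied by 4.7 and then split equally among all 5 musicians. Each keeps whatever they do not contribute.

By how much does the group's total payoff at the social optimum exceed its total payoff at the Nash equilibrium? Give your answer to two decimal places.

832.50 dollars

The private return per contributed unit is 4.7/5 = 0.9400 < 1 for every player regardless of endowment, so the Nash equilibrium is zero contribution and the group total is Σ E_j = 54 + 21 + 48 + 44 + 58 = 225.
Each contributed unit returns 4.700 to the group, so the social optimum is full contribution by everyone: group total = 4.700 × 225 = 1057.50.
Efficiency loss = (4.700 − 1) × 225 = 832.50.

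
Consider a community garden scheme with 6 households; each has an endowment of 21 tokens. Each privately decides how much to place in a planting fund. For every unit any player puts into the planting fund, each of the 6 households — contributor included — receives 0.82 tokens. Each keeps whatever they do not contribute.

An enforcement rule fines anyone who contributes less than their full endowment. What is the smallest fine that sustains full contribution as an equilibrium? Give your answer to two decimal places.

3.78 tokens

Given the others contribute fully, the best deviation is to contribute 0 (any partial contribution still incurs the fine and gives up units whose private return 0.82 is below 1).
Deviating from 21 to 0 saves 21 tokens but forfeits the deviator's share of the drop in the planting fund: 0.82 × 21 = 17.22.
So the deviation gain is 21 − 17.22 = 3.78, and the fine must be at least 3.78 tokens to wipe it out.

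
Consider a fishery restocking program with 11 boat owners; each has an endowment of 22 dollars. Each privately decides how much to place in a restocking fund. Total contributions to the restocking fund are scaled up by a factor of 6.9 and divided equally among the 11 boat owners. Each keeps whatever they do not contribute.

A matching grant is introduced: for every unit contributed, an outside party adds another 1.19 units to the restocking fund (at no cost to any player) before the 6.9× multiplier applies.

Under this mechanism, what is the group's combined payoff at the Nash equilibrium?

3656.86 dollars

With the mechanism, a contributed unit returns 6.9 × 2.19 / 11 = 1.3737 per unit of net cost to the contributor — now above 1 — so contributing fully is weakly dominant for every player.
At the Nash equilibrium everyone contributes 22. Group total payoff = 6.9 × 2.19 × 242 = 3656.86.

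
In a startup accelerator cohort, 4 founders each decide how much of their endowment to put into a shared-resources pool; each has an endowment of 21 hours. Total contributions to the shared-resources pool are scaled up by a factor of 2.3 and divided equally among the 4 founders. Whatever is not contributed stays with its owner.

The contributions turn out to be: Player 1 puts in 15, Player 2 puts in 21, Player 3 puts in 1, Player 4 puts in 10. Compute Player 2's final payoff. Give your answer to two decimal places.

27.03 hours

Total contributed: 15 + 21 + 1 + 10 = 47.
Each receives 2.3 × 47 / 4 = 27.03 from the shared-resources pool.
Player 2 keeps 21 − 21 = 0, so Player 2's payoff is 0 + 27.03 = 27.03.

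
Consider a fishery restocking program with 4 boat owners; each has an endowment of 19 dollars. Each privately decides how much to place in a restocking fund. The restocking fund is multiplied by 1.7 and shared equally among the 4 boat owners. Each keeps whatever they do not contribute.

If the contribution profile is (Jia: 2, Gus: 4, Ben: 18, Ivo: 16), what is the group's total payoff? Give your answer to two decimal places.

Total contributed: 2 + 4 + 18 + 16 = 40; total kept: 4 × 19 − 40 = 36.
The restocking fund pays out 1.7 × 40 = 68.00 in aggregate.
Group total = 36 + 68.00 = 104.00.

104.00 dollars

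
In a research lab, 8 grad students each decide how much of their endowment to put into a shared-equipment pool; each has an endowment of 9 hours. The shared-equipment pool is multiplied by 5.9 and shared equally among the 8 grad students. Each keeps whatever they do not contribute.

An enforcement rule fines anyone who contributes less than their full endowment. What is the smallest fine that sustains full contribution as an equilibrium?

Given the others contribute fully, the best deviation is to contribute 0 (any partial contribution still incurs the fine and gives up units whose private return 0.7375 is below 1).
Deviating from 9 to 0 saves 9 hours but forfeits the deviator's share of the drop in the shared-equipment pool: 5.9/8 × 9 = 6.64.
So the deviation gain is 9 − 6.64 = 2.36, and the fine must be at least 2.36 hours to wipe it out.

2.36 hours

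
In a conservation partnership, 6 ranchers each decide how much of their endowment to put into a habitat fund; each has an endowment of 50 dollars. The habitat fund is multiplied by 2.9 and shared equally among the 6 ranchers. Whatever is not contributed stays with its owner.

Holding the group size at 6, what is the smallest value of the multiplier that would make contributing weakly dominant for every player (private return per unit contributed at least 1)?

A contributed unit returns (multiplier)/6 to its contributor.
This reaches 1 exactly when the multiplier is 6.

6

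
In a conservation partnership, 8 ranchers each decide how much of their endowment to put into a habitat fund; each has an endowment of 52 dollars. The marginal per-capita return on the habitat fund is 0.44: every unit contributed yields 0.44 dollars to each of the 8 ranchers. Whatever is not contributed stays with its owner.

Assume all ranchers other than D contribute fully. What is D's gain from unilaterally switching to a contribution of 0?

29.12 dollars

Switching from a contribution of 52 to 0 lets D keep an extra 52 dollars, but lowers the habitat fund by 52, which costs D their own share of that drop: 0.44 × 52 = 22.88.
Net gain = 52 − 22.88 = 29.12. The private return per contributed unit (0.44) is below 1, so free-riding is indeed the best response regardless of what the others do.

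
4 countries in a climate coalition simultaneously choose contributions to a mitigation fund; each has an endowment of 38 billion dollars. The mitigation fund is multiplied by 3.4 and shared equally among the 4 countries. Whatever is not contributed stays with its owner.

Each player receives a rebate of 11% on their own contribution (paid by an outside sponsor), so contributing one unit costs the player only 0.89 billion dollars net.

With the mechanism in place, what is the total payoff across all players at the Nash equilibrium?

152.00 billion dollars

With the mechanism, a contributed unit returns (3.4/4) / 0.89 = 0.9551 per unit of net cost — still below 1 — so contributing 0 remains dominant for every player.
At the Nash equilibrium no one contributes; group total payoff = 4 × 38 = 152.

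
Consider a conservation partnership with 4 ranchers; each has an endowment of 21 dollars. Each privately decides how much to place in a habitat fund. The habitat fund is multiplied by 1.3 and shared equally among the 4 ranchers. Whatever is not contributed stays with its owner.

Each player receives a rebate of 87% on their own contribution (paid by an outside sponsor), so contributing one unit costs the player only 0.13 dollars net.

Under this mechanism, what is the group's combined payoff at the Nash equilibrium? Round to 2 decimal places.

182.28 dollars

With the mechanism, a contributed unit returns (1.3/4) / 0.13 = 2.5000 per unit of net cost to the contributor — now above 1 — so contributing fully is weakly dominant for every player.
At the Nash equilibrium everyone contributes 21. Group total payoff = 4 × (21 × 0.87 + 1.3 × 21) = 182.28.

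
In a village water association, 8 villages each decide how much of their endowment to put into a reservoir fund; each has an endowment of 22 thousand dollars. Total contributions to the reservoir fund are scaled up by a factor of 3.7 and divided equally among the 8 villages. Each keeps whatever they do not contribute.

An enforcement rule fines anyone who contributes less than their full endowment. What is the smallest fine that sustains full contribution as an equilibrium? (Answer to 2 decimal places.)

Given the others contribute fully, the best deviation is to contribute 0 (any partial contribution still incurs the fine and gives up units whose private return 0.4625 is below 1).
Deviating from 22 to 0 saves 22 thousand dollars but forfeits the deviator's share of the drop in the reservoir fund: 3.7/8 × 22 = 10.17.
So the deviation gain is 22 − 10.17 = 11.83, and the fine must be at least 11.83 thousand dollars to wipe it out.

11.83 thousand dollars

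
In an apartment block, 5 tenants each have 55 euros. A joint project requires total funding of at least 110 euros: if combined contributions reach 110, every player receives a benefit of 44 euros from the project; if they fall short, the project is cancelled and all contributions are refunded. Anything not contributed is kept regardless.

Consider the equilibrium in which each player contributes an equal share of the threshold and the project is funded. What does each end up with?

77 euros

Equal share of the threshold: 110/5 = 22.
At this profile no one gains by cutting their contribution: any cut drops the total below 110, the project is cancelled, contributions are refunded, and the deviator ends with 55, which is less than 55 − 22 + 44 = 77. Contributing more than 22 just wastes the excess. So contributing exactly 22 is a best response.
Each player's payoff: 55 − 22 + 44 = 77.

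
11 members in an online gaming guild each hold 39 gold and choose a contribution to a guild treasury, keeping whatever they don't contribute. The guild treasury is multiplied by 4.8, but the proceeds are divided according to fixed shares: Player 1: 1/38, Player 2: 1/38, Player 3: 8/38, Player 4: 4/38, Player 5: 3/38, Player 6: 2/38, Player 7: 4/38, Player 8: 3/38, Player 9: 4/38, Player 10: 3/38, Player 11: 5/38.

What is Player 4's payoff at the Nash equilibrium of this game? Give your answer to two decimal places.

58.71 gold

Player j's private return per contributed unit is 4.8 × (j's share). Contributing is weakly dominant for j when that share is at least 1/4.8 = 0.2083, and contributing 0 is dominant otherwise.
The only share above 0.2083 is Player 3's 8/38, contributing 39; the remaining 10 contribute 0. Total contributed: 39.
Player 4 keeps 39 and receives 4.8 × 39 × 4/38 = 19.71 from the guild treasury, for a payoff of 58.71.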